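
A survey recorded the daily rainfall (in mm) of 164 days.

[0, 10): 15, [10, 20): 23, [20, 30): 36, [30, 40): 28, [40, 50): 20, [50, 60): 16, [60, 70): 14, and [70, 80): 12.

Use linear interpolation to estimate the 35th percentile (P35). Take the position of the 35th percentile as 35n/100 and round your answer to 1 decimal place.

25.4

Cumulative frequencies: 15, 38, 74, 102, 122, 138, 152, 164
n = 164; position = 35n/100 = 57.4.
This falls in the class [20, 30): L = 20, F = 38, f = 36, h = 10.
35th percentile ≈ 20 + ((57.4 − 38) / 36) × 10 = 25.3889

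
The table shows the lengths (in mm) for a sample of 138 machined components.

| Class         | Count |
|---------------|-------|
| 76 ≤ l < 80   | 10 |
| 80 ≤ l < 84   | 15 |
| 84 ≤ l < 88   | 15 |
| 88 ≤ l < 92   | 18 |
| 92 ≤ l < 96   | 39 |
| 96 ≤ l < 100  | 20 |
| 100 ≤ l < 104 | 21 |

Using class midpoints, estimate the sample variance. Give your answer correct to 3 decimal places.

51.442

Midpoints: 78, 82, 86, 90, 94, 98, 102
n = 138, Σfm = 12688, mean = 91.9420
Σfm² = 1173608
Σf(m − x̄)² = Σfm² − (Σfm)²/n = 1173608 − 12688²/138 = 7047.5362
Sample variance = 7047.5362 / 137 = 51.4419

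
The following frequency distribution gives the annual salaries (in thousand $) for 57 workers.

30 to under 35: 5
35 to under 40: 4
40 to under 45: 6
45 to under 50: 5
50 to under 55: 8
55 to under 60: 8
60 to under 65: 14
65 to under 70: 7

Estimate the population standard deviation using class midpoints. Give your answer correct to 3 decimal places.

10.900

Midpoints: 32.5, 37.5, 42.5, 47.5, 52.5, 57.5, 62.5, 67.5
n = 57, Σfm = 3032.5, mean = 53.2018
Σfm² = 168106.25
Σf(m − x̄)² = Σfm² − (Σfm)²/n = 168106.25 − 3032.5²/57 = 6771.9298
Population variance = 6771.9298 / 57 = 118.8058
Standard deviation = √118.8058 = 10.8998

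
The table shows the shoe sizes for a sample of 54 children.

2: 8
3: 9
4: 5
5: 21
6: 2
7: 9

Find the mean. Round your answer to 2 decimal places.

4.50

Values: 2, 3, 4, 5, 6, 7
Σfx = 8×2 + 9×3 + 5×4 + 21×5 + 2×6 + 9×7 = 243
n = Σf = 54
Mean = 243 / 54 = 4.5000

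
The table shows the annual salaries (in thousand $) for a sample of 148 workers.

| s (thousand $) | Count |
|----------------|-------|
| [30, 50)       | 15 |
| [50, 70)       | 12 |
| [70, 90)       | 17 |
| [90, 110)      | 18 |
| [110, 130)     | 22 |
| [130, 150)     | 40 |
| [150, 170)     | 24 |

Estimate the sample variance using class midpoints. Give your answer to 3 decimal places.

Midpoints: 40, 60, 80, 100, 120, 140, 160
n = 148, Σfm = 16560, mean = 111.8919
Σfm² = 2071200
Σf(m − x̄)² = Σfm² − (Σfm)²/n = 2071200 − 16560²/148 = 218270.2703
Sample variance = 218270.2703 / 147 = 1484.8318

1484.832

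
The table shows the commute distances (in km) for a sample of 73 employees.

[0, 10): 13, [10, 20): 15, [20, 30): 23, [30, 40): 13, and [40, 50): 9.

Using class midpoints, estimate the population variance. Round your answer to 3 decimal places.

157.028

Midpoints: 5, 15, 25, 35, 45
n = 73, Σfm = 1725, mean = 23.6301
Σfm² = 52225
Σf(m − x̄)² = Σfm² − (Σfm)²/n = 52225 − 1725²/73 = 11463.0137
Population variance = 11463.0137 / 73 = 157.0276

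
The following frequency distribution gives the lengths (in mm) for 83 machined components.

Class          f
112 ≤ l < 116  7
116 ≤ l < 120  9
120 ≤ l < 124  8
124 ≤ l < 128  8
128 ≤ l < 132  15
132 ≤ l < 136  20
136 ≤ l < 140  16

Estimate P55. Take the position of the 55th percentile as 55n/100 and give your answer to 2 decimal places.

Cumulative frequencies: 7, 16, 24, 32, 47, 67, 83
n = 83; position = 55n/100 = 45.65.
This falls in the class 128 ≤ l < 132: L = 128, F = 32, f = 15, h = 4.
55th percentile ≈ 128 + ((45.65 − 32) / 15) × 4 = 131.6400

131.64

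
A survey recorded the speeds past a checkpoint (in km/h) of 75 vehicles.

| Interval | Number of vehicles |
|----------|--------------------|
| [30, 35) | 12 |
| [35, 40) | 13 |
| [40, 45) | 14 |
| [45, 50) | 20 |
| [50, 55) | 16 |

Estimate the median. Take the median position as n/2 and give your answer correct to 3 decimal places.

44.464

Cumulative frequencies: 12, 25, 39, 59, 75
n = 75; position = n/2 = 37.5.
This falls in the class [40, 45): L = 40, F = 25, f = 14, h = 5.
Median ≈ 40 + ((37.5 − 25) / 14) × 5 = 44.4643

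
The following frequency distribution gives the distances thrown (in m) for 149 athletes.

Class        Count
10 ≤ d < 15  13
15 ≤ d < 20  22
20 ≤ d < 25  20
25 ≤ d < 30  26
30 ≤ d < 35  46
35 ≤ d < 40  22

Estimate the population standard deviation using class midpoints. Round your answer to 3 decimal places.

7.749

Midpoints: 12.5, 17.5, 22.5, 27.5, 32.5, 37.5
n = 149, Σfm = 4032.5, mean = 27.0638
Σfm² = 118081.25
Σf(m − x̄)² = Σfm² − (Σfm)²/n = 118081.25 − 4032.5²/149 = 8946.6443
Population variance = 8946.6443 / 149 = 60.0446
Standard deviation = √60.0446 = 7.7488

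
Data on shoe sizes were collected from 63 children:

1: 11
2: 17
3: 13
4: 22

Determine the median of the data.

Cumulative frequencies: 11, 28, 41, 63
n = 63, so the median is the value in position (n+1)/2 = 32.
Position 32 falls at value 3.

3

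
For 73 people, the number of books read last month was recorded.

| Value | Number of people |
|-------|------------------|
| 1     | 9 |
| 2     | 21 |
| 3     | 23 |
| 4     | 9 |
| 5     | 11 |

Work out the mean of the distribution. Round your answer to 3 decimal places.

2.890

Values: 1, 2, 3, 4, 5
Σfx = 9×1 + 21×2 + 23×3 + 9×4 + 11×5 = 211
n = Σf = 73
Mean = 211 / 73 = 2.8904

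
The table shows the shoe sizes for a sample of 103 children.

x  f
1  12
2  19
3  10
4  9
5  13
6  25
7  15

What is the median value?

5

Cumulative frequencies: 12, 31, 41, 50, 63, 88, 103
n = 103, so the median is the value in position (n+1)/2 = 52.
Position 52 falls at value 5.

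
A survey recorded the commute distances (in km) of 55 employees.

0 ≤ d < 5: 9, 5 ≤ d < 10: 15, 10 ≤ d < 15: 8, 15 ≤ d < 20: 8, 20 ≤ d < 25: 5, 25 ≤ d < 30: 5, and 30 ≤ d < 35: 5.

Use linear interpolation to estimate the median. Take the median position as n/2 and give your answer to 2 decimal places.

12.19

Cumulative frequencies: 9, 24, 32, 40, 45, 50, 55
n = 55; position = n/2 = 27.5.
This falls in the class 10 ≤ d < 15: L = 10, F = 24, f = 8, h = 5.
Median ≈ 10 + ((27.5 − 24) / 8) × 5 = 12.1875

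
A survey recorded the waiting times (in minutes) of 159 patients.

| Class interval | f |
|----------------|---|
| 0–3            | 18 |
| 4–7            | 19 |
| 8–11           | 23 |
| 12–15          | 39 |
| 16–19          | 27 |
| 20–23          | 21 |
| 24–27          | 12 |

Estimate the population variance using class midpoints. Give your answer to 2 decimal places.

48.24

Midpoints: 1.5, 5.5, 9.5, 13.5, 17.5, 21.5, 25.5
n = 159, Σfm = 2106.5, mean = 13.2484
Σfm² = 35577.75
Σf(m − x̄)² = Σfm² − (Σfm)²/n = 35577.75 − 2106.5²/159 = 7669.9371
Population variance = 7669.9371 / 159 = 48.2386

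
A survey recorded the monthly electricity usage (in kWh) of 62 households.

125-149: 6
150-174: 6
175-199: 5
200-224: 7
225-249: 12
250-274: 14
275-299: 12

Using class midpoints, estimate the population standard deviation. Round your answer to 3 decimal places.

Midpoints: 137, 162, 187, 212, 237, 262, 287
n = 62, Σfm = 14169, mean = 228.5323
Σfm² = 3383003
Σf(m − x̄)² = Σfm² − (Σfm)²/n = 3383003 − 14169²/62 = 144929.4355
Population variance = 144929.4355 / 62 = 2337.5715
Standard deviation = √2337.5715 = 48.3484

48.348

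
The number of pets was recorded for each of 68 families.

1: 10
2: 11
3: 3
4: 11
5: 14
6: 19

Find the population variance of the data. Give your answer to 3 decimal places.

3.336

Values: 1, 2, 3, 4, 5, 6
n = 68, Σfx = 269, mean = 3.9559
Σfx² = 1291
Σf(x − x̄)² = Σfx² − (Σfx)²/n = 1291 − 269²/68 = 226.8676
Population variance = 226.8676 / 68 = 3.3363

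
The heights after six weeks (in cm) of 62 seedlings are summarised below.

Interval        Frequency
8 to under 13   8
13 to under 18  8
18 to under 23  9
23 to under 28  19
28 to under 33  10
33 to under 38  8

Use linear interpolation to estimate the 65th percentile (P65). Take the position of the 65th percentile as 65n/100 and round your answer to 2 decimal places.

Cumulative frequencies: 8, 16, 25, 44, 54, 62
n = 62; position = 65n/100 = 40.3.
This falls in the class 23 to under 28: L = 23, F = 25, f = 19, h = 5.
65th percentile ≈ 23 + ((40.3 − 25) / 19) × 5 = 27.0263

27.03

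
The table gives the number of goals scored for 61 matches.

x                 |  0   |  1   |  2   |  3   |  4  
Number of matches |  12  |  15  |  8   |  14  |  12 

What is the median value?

2

Cumulative frequencies: 12, 27, 35, 49, 61
n = 61, so the median is the value in position (n+1)/2 = 31.
Position 31 falls at value 2.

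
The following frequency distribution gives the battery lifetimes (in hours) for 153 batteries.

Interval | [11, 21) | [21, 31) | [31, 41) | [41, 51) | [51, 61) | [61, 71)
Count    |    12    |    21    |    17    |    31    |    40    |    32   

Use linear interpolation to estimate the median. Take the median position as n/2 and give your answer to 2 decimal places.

Cumulative frequencies: 12, 33, 50, 81, 121, 153
n = 153; position = n/2 = 76.5.
This falls in the class [41, 51): L = 41, F = 50, f = 31, h = 10.
Median ≈ 41 + ((76.5 − 50) / 31) × 10 = 49.5484

49.55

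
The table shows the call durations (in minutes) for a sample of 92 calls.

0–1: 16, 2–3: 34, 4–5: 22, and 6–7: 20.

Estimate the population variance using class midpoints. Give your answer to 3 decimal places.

Midpoints: 0.5, 2.5, 4.5, 6.5
n = 92, Σfm = 322, mean = 3.5000
Σfm² = 1507
Σf(m − x̄)² = Σfm² − (Σfm)²/n = 1507 − 322²/92 = 380.0000
Population variance = 380.0000 / 92 = 4.1304

4.130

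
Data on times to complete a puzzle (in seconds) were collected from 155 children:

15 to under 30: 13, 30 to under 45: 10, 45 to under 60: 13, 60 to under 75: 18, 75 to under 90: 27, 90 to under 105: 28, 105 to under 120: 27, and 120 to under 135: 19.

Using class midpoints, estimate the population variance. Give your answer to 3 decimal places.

Midpoints: 22.5, 37.5, 52.5, 67.5, 82.5, 97.5, 112.5, 127.5
n = 155, Σfm = 12982.5, mean = 83.7581
Σfm² = 1239018.75
Σf(m − x̄)² = Σfm² − (Σfm)²/n = 1239018.75 − 12982.5²/155 = 151629.6774
Population variance = 151629.6774 / 155 = 978.2560

978.256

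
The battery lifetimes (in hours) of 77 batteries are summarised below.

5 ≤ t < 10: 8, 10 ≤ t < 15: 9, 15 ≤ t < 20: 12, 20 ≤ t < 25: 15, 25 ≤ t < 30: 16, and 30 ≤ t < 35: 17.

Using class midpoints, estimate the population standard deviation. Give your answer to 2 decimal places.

8.13

Midpoints: 7.5, 12.5, 17.5, 22.5, 27.5, 32.5
n = 77, Σfm = 1712.5, mean = 22.2403
Σfm² = 43181.25
Σf(m − x̄)² = Σfm² − (Σfm)²/n = 43181.25 − 1712.5²/77 = 5094.8052
Population variance = 5094.8052 / 77 = 66.1663
Standard deviation = √66.1663 = 8.1343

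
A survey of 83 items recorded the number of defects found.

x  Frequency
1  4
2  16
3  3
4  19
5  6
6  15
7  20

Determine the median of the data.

Cumulative frequencies: 4, 20, 23, 42, 48, 63, 83
n = 83, so the median is the value in position (n+1)/2 = 42.
Position 42 falls at value 4.

4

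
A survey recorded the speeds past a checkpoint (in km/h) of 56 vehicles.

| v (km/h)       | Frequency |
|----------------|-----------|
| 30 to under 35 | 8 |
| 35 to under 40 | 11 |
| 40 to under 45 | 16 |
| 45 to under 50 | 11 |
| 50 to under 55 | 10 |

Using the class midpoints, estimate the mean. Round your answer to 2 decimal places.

Midpoints: 32.5, 37.5, 42.5, 47.5, 52.5
Σfm = 8×32.5 + 11×37.5 + 16×42.5 + 11×47.5 + 10×52.5 = 2400
n = Σf = 56
Mean = 2400 / 56 = 42.8571

42.86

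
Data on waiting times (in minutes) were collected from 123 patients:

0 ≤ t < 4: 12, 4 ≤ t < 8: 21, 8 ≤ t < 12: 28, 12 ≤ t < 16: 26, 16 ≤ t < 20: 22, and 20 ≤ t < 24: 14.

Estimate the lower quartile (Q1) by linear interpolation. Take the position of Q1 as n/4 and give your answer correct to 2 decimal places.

Cumulative frequencies: 12, 33, 61, 87, 109, 123
n = 123; position = n/4 = 30.75.
This falls in the class 4 ≤ t < 8: L = 4, F = 12, f = 21, h = 4.
Lower quartile ≈ 4 + ((30.75 − 12) / 21) × 4 = 7.5714

7.57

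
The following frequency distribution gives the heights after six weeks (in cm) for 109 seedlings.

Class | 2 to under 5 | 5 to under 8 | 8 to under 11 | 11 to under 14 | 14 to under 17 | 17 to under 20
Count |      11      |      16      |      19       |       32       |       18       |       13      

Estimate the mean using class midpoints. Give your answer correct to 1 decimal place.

Midpoints: 3.5, 6.5, 9.5, 12.5, 15.5, 18.5
Σfm = 11×3.5 + 16×6.5 + 19×9.5 + 32×12.5 + 18×15.5 + 13×18.5 = 1242.5
n = Σf = 109
Mean = 1242.5 / 109 = 11.3991

11.4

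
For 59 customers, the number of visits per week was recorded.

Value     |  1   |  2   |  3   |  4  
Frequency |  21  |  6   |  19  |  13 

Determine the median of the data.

Cumulative frequencies: 21, 27, 46, 59
n = 59, so the median is the value in position (n+1)/2 = 30.
Position 30 falls at value 3.

3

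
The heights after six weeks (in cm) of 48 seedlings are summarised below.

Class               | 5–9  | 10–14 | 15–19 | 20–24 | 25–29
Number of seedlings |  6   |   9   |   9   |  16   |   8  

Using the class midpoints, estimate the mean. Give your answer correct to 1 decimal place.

Midpoints: 7, 12, 17, 22, 27
Σfm = 6×7 + 9×12 + 9×17 + 16×22 + 8×27 = 871
n = Σf = 48
Mean = 871 / 48 = 18.1458

18.1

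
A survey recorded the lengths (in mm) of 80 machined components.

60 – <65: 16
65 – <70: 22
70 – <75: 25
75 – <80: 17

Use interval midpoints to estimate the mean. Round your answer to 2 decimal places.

Midpoints: 62.5, 67.5, 72.5, 77.5
Σfm = 16×62.5 + 22×67.5 + 25×72.5 + 17×77.5 = 5615
n = Σf = 80
Mean = 5615 / 80 = 70.1875

70.19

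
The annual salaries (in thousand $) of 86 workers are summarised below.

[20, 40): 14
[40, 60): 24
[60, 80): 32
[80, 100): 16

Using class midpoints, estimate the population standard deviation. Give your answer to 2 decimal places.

Midpoints: 30, 50, 70, 90
n = 86, Σfm = 5300, mean = 61.6279
Σfm² = 359000
Σf(m − x̄)² = Σfm² − (Σfm)²/n = 359000 − 5300²/86 = 32372.0930
Population variance = 32372.0930 / 86 = 376.4197
Standard deviation = √376.4197 = 19.4015

19.40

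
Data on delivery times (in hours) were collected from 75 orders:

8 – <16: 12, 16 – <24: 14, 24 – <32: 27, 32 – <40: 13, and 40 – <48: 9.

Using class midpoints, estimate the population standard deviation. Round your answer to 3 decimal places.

9.704

Midpoints: 12, 20, 28, 36, 44
n = 75, Σfm = 2044, mean = 27.2533
Σfm² = 62768
Σf(m − x̄)² = Σfm² − (Σfm)²/n = 62768 − 2044²/75 = 7062.1867
Population variance = 7062.1867 / 75 = 94.1625
Standard deviation = √94.1625 = 9.7037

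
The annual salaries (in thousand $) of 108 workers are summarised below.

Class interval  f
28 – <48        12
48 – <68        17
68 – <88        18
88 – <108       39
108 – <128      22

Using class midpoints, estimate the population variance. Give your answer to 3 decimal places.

650.617

Midpoints: 38, 58, 78, 98, 118
n = 108, Σfm = 9264, mean = 85.7778
Σfm² = 864912
Σf(m − x̄)² = Σfm² − (Σfm)²/n = 864912 − 9264²/108 = 70266.6667
Population variance = 70266.6667 / 108 = 650.6173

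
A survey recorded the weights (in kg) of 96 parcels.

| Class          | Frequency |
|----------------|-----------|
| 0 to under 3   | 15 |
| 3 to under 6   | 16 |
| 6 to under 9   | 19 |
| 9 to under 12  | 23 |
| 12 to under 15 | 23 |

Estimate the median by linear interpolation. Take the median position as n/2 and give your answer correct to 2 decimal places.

8.68

Cumulative frequencies: 15, 31, 50, 73, 96
n = 96; position = n/2 = 48.
This falls in the class 6 to under 9: L = 6, F = 31, f = 19, h = 3.
Median ≈ 6 + ((48 − 31) / 19) × 3 = 8.6842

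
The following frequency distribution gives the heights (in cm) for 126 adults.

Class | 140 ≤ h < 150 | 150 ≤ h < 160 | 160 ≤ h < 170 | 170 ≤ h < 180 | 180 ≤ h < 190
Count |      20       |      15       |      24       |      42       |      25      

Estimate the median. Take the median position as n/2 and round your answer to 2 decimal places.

170.95

Cumulative frequencies: 20, 35, 59, 101, 126
n = 126; position = n/2 = 63.
This falls in the class 170 ≤ h < 180: L = 170, F = 59, f = 42, h = 10.
Median ≈ 170 + ((63 − 59) / 42) × 10 = 170.9524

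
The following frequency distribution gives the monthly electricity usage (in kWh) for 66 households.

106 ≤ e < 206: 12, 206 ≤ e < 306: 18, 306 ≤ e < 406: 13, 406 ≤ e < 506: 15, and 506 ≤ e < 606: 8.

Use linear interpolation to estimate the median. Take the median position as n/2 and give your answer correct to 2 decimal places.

Cumulative frequencies: 12, 30, 43, 58, 66
n = 66; position = n/2 = 33.
This falls in the class 306 ≤ e < 406: L = 306, F = 30, f = 13, h = 100.
Median ≈ 306 + ((33 − 30) / 13) × 100 = 329.0769

329.08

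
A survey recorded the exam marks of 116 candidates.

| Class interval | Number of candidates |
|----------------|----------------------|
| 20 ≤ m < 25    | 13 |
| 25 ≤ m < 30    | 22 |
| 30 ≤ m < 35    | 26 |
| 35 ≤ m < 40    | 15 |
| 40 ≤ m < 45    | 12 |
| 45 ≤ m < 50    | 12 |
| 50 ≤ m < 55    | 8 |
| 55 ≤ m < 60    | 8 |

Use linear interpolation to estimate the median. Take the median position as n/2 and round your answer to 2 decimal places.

34.42

Cumulative frequencies: 13, 35, 61, 76, 88, 100, 108, 116
n = 116; position = n/2 = 58.
This falls in the class 30 ≤ m < 35: L = 30, F = 35, f = 26, h = 5.
Median ≈ 30 + ((58 − 35) / 26) × 5 = 34.4231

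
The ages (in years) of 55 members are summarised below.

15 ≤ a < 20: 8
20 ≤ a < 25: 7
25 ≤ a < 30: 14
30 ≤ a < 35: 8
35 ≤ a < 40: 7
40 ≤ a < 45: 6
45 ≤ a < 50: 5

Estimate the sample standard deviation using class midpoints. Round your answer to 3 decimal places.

Midpoints: 17.5, 22.5, 27.5, 32.5, 37.5, 42.5, 47.5
n = 55, Σfm = 1697.5, mean = 30.8636
Σfm² = 56993.75
Σf(m − x̄)² = Σfm² − (Σfm)²/n = 56993.75 − 1697.5²/55 = 4602.7273
Sample variance = 4602.7273 / 54 = 85.2357
Standard deviation = √85.2357 = 9.2323

9.232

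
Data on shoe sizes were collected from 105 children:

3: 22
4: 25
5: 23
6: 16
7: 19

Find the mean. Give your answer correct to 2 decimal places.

4.86

Values: 3, 4, 5, 6, 7
Σfx = 22×3 + 25×4 + 23×5 + 16×6 + 19×7 = 510
n = Σf = 105
Mean = 510 / 105 = 4.8571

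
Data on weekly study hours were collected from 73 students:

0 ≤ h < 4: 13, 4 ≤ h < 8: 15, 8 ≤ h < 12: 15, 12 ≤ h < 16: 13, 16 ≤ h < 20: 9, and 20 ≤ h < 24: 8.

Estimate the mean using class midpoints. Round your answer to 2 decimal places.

Midpoints: 2, 6, 10, 14, 18, 22
Σfm = 13×2 + 15×6 + 15×10 + 13×14 + 9×18 + 8×22 = 786
n = Σf = 73
Mean = 786 / 73 = 10.7671

10.77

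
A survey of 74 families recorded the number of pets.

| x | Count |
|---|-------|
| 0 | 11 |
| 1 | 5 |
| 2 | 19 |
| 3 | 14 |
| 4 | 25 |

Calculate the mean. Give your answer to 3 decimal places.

2.500

Values: 0, 1, 2, 3, 4
Σfx = 11×0 + 5×1 + 19×2 + 14×3 + 25×4 = 185
n = Σf = 74
Mean = 185 / 74 = 2.5000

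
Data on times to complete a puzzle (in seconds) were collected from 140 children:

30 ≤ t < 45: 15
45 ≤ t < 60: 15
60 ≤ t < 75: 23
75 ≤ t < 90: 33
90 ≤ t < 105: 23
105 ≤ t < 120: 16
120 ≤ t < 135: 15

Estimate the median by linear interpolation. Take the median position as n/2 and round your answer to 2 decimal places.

82.73

Cumulative frequencies: 15, 30, 53, 86, 109, 125, 140
n = 140; position = n/2 = 70.
This falls in the class 75 ≤ t < 90: L = 75, F = 53, f = 33, h = 15.
Median ≈ 75 + ((70 − 53) / 33) × 15 = 82.7273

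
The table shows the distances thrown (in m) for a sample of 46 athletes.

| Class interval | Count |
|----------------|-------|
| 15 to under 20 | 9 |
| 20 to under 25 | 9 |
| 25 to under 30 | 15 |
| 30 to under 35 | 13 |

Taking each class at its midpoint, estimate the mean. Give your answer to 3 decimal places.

Midpoints: 17.5, 22.5, 27.5, 32.5
Σfm = 9×17.5 + 9×22.5 + 15×27.5 + 13×32.5 = 1195
n = Σf = 46
Mean = 1195 / 46 = 25.9783

25.978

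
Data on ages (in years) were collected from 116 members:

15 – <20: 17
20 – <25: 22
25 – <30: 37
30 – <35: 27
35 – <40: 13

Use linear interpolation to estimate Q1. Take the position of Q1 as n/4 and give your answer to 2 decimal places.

22.73

Cumulative frequencies: 17, 39, 76, 103, 116
n = 116; position = n/4 = 29.
This falls in the class 20 – <25: L = 20, F = 17, f = 22, h = 5.
Lower quartile ≈ 20 + ((29 − 17) / 22) × 5 = 22.7273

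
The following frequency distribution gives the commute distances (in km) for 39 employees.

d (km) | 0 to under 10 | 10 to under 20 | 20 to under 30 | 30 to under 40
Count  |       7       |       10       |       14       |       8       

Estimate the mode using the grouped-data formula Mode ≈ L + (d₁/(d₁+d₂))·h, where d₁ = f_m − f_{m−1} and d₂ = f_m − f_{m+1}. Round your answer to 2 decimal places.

Modal class: 20 to under 30 (highest frequency 14).
d₁ = 14 − 10 = 4, d₂ = 14 − 8 = 6
Mode ≈ 20 + (4/(4+6)) × 10 = 20 + 4.0000 = 24.0000

24.00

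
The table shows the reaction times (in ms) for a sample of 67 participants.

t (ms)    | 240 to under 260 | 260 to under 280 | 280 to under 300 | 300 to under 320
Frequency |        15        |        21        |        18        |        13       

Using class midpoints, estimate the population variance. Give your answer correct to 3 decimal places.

432.524

Midpoints: 250, 270, 290, 310
n = 67, Σfm = 18670, mean = 278.6567
Σfm² = 5231500
Σf(m − x̄)² = Σfm² − (Σfm)²/n = 5231500 − 18670²/67 = 28979.1045
Population variance = 28979.1045 / 67 = 432.5239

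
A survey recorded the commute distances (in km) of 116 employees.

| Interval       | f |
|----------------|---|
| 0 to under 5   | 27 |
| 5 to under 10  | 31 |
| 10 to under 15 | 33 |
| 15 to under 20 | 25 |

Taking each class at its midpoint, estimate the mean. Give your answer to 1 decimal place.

9.9

Midpoints: 2.5, 7.5, 12.5, 17.5
Σfm = 27×2.5 + 31×7.5 + 33×12.5 + 25×17.5 = 1150
n = Σf = 116
Mean = 1150 / 116 = 9.9138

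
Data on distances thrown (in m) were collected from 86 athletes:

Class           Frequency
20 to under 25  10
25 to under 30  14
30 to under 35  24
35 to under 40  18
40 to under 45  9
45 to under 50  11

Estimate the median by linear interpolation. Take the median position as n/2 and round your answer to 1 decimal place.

Cumulative frequencies: 10, 24, 48, 66, 75, 86
n = 86; position = n/2 = 43.
This falls in the class 30 to under 35: L = 30, F = 24, f = 24, h = 5.
Median ≈ 30 + ((43 − 24) / 24) × 5 = 33.9583

34.0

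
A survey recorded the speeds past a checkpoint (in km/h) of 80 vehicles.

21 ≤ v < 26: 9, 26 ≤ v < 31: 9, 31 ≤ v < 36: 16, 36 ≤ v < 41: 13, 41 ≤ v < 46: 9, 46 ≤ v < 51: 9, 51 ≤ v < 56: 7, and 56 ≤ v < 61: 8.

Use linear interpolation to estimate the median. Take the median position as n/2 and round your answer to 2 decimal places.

Cumulative frequencies: 9, 18, 34, 47, 56, 65, 72, 80
n = 80; position = n/2 = 40.
This falls in the class 36 ≤ v < 41: L = 36, F = 34, f = 13, h = 5.
Median ≈ 36 + ((40 − 34) / 13) × 5 = 38.3077

38.31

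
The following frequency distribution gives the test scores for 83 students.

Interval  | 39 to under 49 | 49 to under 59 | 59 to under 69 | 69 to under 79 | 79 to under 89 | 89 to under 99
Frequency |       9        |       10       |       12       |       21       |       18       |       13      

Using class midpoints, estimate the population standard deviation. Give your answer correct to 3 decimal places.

Midpoints: 44, 54, 64, 74, 84, 94
n = 83, Σfm = 5992, mean = 72.1928
Σfm² = 452608
Σf(m − x̄)² = Σfm² − (Σfm)²/n = 452608 − 5992²/83 = 20028.9157
Population variance = 20028.9157 / 83 = 241.3122
Standard deviation = √241.3122 = 15.5342

15.534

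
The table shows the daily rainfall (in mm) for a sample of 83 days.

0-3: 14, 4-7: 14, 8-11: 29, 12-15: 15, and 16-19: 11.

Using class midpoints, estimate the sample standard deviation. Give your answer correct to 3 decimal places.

5.011

Midpoints: 1.5, 5.5, 9.5, 13.5, 17.5
n = 83, Σfm = 768.5, mean = 9.2590
Σfm² = 9174.75
Σf(m − x̄)² = Σfm² − (Σfm)²/n = 9174.75 − 768.5²/83 = 2059.1807
Sample variance = 2059.1807 / 82 = 25.1120
Standard deviation = √25.1120 = 5.0112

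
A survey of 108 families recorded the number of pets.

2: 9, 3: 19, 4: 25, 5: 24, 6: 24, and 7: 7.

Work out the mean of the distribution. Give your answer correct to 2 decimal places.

4.52

Values: 2, 3, 4, 5, 6, 7
Σfx = 9×2 + 19×3 + 25×4 + 24×5 + 24×6 + 7×7 = 488
n = Σf = 108
Mean = 488 / 108 = 4.5185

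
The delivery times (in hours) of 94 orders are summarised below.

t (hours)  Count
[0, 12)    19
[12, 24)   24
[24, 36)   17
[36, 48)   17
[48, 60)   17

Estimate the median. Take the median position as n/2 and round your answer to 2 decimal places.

26.82

Cumulative frequencies: 19, 43, 60, 77, 94
n = 94; position = n/2 = 47.
This falls in the class [24, 36): L = 24, F = 43, f = 17, h = 12.
Median ≈ 24 + ((47 − 43) / 17) × 12 = 26.8235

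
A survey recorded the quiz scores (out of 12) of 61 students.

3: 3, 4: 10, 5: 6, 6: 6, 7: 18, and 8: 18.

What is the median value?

7

Cumulative frequencies: 3, 13, 19, 25, 43, 61
n = 61, so the median is the value in position (n+1)/2 = 31.
Position 31 falls at value 7.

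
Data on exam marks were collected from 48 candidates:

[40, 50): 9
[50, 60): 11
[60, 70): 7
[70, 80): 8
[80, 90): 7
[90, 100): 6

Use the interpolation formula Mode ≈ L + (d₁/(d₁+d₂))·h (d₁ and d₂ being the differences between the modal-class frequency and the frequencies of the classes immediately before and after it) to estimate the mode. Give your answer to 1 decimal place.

Modal class: [50, 60) (highest frequency 11).
d₁ = 11 − 9 = 2, d₂ = 11 − 7 = 4
Mode ≈ 50 + (2/(2+4)) × 10 = 50 + 3.3333 = 53.3333

53.3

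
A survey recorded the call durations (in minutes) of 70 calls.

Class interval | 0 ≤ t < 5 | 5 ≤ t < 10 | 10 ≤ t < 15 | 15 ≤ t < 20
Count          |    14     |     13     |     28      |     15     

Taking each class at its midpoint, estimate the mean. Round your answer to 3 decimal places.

10.643

Midpoints: 2.5, 7.5, 12.5, 17.5
Σfm = 14×2.5 + 13×7.5 + 28×12.5 + 15×17.5 = 745
n = Σf = 70
Mean = 745 / 70 = 10.6429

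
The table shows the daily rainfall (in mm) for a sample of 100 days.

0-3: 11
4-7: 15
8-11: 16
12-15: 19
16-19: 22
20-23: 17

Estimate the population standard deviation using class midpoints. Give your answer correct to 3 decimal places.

Midpoints: 1.5, 5.5, 9.5, 13.5, 17.5, 21.5
n = 100, Σfm = 1258, mean = 12.5800
Σfm² = 19981
Σf(m − x̄)² = Σfm² − (Σfm)²/n = 19981 − 1258²/100 = 4155.3600
Population variance = 4155.3600 / 100 = 41.5536
Standard deviation = √41.5536 = 6.4462

6.446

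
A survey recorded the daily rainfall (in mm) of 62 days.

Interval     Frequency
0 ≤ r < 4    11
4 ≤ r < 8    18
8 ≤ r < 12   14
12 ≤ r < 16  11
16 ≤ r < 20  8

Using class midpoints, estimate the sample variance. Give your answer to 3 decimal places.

26.826

Midpoints: 2, 6, 10, 14, 18
n = 62, Σfm = 568, mean = 9.1613
Σfm² = 6840
Σf(m − x̄)² = Σfm² − (Σfm)²/n = 6840 − 568²/62 = 1636.3871
Sample variance = 1636.3871 / 61 = 26.8260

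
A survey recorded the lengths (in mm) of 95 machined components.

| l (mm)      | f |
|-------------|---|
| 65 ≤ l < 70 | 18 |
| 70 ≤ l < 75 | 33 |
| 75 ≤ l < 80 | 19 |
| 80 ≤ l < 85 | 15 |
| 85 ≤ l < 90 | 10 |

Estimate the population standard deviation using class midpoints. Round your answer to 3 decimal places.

6.237

Midpoints: 67.5, 72.5, 77.5, 82.5, 87.5
n = 95, Σfm = 7192.5, mean = 75.7105
Σfm² = 548243.75
Σf(m − x̄)² = Σfm² − (Σfm)²/n = 548243.75 − 7192.5²/95 = 3695.7895
Population variance = 3695.7895 / 95 = 38.9030
Standard deviation = √38.9030 = 6.2372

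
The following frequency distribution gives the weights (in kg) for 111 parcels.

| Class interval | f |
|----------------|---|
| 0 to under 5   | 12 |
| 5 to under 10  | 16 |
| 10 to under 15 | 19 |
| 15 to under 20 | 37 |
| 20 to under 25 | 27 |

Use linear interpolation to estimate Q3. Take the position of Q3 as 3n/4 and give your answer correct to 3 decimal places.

19.899

Cumulative frequencies: 12, 28, 47, 84, 111
n = 111; position = 3n/4 = 83.25.
This falls in the class 15 to under 20: L = 15, F = 47, f = 37, h = 5.
Upper quartile ≈ 15 + ((83.25 − 47) / 37) × 5 = 19.8986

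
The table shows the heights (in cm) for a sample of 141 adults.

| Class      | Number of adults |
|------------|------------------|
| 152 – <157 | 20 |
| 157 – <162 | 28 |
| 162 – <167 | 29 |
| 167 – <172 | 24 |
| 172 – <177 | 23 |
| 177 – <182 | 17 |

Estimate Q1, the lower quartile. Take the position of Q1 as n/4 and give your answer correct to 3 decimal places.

Cumulative frequencies: 20, 48, 77, 101, 124, 141
n = 141; position = n/4 = 35.25.
This falls in the class 157 – <162: L = 157, F = 20, f = 28, h = 5.
Lower quartile ≈ 157 + ((35.25 − 20) / 28) × 5 = 159.7232

159.723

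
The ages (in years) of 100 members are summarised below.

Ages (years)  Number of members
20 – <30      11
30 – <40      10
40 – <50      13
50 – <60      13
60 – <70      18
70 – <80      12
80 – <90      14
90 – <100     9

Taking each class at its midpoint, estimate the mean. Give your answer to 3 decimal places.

60.400

Midpoints: 25, 35, 45, 55, 65, 75, 85, 95
Σfm = 11×25 + 10×35 + 13×45 + 13×55 + 18×65 + 12×75 + 14×85 + 9×95 = 6040
n = Σf = 100
Mean = 6040 / 100 = 60.4000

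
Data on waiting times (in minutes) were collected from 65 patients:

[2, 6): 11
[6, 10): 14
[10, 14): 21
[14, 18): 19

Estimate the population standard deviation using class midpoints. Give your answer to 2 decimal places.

4.23

Midpoints: 4, 8, 12, 16
n = 65, Σfm = 712, mean = 10.9538
Σfm² = 8960
Σf(m − x̄)² = Σfm² − (Σfm)²/n = 8960 − 712²/65 = 1160.8615
Population variance = 1160.8615 / 65 = 17.8594
Standard deviation = √17.8594 = 4.2260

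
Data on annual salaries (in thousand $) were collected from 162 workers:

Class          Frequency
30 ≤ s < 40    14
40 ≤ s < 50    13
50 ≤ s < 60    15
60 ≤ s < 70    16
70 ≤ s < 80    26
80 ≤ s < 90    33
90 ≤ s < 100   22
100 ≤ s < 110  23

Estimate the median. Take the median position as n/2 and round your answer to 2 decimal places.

Cumulative frequencies: 14, 27, 42, 58, 84, 117, 139, 162
n = 162; position = n/2 = 81.
This falls in the class 70 ≤ s < 80: L = 70, F = 58, f = 26, h = 10.
Median ≈ 70 + ((81 − 58) / 26) × 10 = 78.8462

78.85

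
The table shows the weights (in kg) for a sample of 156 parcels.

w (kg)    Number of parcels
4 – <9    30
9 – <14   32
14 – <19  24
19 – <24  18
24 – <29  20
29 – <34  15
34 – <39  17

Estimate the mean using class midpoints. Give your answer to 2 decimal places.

Midpoints: 6.5, 11.5, 16.5, 21.5, 26.5, 31.5, 36.5
Σfm = 30×6.5 + 32×11.5 + 24×16.5 + 18×21.5 + 20×26.5 + 15×31.5 + 17×36.5 = 2969
n = Σf = 156
Mean = 2969 / 156 = 19.0321

19.03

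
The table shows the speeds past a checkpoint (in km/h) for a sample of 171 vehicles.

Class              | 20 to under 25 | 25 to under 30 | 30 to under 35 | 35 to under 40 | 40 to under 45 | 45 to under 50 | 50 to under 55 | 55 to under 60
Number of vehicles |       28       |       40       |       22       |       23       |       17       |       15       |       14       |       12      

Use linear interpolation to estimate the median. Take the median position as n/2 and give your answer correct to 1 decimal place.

34.0

Cumulative frequencies: 28, 68, 90, 113, 130, 145, 159, 171
n = 171; position = n/2 = 85.5.
This falls in the class 30 to under 35: L = 30, F = 68, f = 22, h = 5.
Median ≈ 30 + ((85.5 − 68) / 22) × 5 = 33.9773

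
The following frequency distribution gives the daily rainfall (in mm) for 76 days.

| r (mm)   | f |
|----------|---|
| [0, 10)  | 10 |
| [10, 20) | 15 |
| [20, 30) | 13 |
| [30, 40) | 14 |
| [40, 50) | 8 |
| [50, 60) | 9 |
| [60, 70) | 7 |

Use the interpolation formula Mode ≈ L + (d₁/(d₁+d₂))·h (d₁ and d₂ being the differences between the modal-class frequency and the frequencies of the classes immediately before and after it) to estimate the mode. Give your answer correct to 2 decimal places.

17.14

Modal class: [10, 20) (highest frequency 15).
d₁ = 15 − 10 = 5, d₂ = 15 − 13 = 2
Mode ≈ 10 + (5/(5+2)) × 10 = 10 + 7.1429 = 17.1429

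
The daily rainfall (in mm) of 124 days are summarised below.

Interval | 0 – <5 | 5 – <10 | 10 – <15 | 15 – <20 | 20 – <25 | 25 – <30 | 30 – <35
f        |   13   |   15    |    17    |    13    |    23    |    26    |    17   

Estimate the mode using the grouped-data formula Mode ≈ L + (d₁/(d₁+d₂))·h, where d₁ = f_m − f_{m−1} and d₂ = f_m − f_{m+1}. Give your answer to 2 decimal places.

Modal class: 25 – <30 (highest frequency 26).
d₁ = 26 − 23 = 3, d₂ = 26 − 17 = 9
Mode ≈ 25 + (3/(3+9)) × 5 = 25 + 1.2500 = 26.2500

26.25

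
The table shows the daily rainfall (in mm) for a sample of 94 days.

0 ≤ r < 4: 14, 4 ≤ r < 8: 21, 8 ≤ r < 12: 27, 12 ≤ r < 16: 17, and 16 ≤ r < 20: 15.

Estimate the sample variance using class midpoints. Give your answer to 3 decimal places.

26.487

Midpoints: 2, 6, 10, 14, 18
n = 94, Σfm = 932, mean = 9.9149
Σfm² = 11704
Σf(m − x̄)² = Σfm² − (Σfm)²/n = 11704 − 932²/94 = 2463.3191
Sample variance = 2463.3191 / 93 = 26.4873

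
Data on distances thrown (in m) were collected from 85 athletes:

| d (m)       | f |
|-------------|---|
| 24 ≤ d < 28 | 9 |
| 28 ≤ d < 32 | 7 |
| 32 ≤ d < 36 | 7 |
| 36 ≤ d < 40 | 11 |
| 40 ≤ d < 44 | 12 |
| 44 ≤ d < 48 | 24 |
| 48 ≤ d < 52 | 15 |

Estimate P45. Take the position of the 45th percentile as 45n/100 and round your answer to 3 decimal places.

Cumulative frequencies: 9, 16, 23, 34, 46, 70, 85
n = 85; position = 45n/100 = 38.25.
This falls in the class 40 ≤ d < 44: L = 40, F = 34, f = 12, h = 4.
45th percentile ≈ 40 + ((38.25 − 34) / 12) × 4 = 41.4167

41.417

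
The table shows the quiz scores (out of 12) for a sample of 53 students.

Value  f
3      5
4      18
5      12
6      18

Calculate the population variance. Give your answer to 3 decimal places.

Values: 3, 4, 5, 6
n = 53, Σfx = 255, mean = 4.8113
Σfx² = 1281
Σf(x − x̄)² = Σfx² − (Σfx)²/n = 1281 − 255²/53 = 54.1132
Population variance = 54.1132 / 53 = 1.0210

1.021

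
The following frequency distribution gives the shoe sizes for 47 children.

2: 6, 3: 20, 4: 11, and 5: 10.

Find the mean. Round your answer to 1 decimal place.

Values: 2, 3, 4, 5
Σfx = 6×2 + 20×3 + 11×4 + 10×5 = 166
n = Σf = 47
Mean = 166 / 47 = 3.5319

3.5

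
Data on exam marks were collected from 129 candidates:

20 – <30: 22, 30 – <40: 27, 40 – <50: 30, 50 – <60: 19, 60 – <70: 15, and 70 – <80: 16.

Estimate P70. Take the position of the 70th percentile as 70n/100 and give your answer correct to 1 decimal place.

55.9

Cumulative frequencies: 22, 49, 79, 98, 113, 129
n = 129; position = 70n/100 = 90.3.
This falls in the class 50 – <60: L = 50, F = 79, f = 19, h = 10.
70th percentile ≈ 50 + ((90.3 − 79) / 19) × 10 = 55.9474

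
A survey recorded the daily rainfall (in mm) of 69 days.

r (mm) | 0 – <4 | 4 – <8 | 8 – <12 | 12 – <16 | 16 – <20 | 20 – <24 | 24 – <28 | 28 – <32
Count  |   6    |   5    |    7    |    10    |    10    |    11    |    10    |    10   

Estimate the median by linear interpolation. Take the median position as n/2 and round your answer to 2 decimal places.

18.60

Cumulative frequencies: 6, 11, 18, 28, 38, 49, 59, 69
n = 69; position = n/2 = 34.5.
This falls in the class 16 – <20: L = 16, F = 28, f = 10, h = 4.
Median ≈ 16 + ((34.5 − 28) / 10) × 4 = 18.6000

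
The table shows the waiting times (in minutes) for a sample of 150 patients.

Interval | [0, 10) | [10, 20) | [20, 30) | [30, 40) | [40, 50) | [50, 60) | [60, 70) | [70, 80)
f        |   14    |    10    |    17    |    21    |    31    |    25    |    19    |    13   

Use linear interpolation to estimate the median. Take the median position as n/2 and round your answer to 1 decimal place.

Cumulative frequencies: 14, 24, 41, 62, 93, 118, 137, 150
n = 150; position = n/2 = 75.
This falls in the class [40, 50): L = 40, F = 62, f = 31, h = 10.
Median ≈ 40 + ((75 − 62) / 31) × 10 = 44.1935

44.2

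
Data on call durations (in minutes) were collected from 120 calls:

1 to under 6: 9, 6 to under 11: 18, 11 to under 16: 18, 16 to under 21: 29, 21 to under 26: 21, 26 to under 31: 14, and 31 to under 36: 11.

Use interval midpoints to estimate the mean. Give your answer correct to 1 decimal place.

Midpoints: 3.5, 8.5, 13.5, 18.5, 23.5, 28.5, 33.5
Σfm = 9×3.5 + 18×8.5 + 18×13.5 + 29×18.5 + 21×23.5 + 14×28.5 + 11×33.5 = 2225
n = Σf = 120
Mean = 2225 / 120 = 18.5417

18.5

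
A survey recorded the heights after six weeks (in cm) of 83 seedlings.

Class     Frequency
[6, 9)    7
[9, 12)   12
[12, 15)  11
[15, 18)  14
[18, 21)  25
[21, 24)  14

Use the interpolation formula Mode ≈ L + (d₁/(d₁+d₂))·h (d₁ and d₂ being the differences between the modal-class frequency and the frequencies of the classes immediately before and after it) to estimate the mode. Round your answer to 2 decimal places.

Modal class: [18, 21) (highest frequency 25).
d₁ = 25 − 14 = 11, d₂ = 25 − 14 = 11
Mode ≈ 18 + (11/(11+11)) × 3 = 18 + 1.5000 = 19.5000

19.50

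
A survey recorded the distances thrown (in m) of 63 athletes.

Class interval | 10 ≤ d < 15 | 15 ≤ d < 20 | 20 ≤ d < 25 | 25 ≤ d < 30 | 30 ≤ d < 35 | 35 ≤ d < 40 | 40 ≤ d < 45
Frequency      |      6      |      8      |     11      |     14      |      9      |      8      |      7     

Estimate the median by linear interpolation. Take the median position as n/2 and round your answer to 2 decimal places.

Cumulative frequencies: 6, 14, 25, 39, 48, 56, 63
n = 63; position = n/2 = 31.5.
This falls in the class 25 ≤ d < 30: L = 25, F = 25, f = 14, h = 5.
Median ≈ 25 + ((31.5 − 25) / 14) × 5 = 27.3214

27.32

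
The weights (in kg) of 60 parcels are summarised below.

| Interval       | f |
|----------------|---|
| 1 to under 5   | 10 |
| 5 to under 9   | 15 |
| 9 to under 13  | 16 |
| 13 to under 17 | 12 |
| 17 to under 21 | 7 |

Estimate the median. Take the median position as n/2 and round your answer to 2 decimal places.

Cumulative frequencies: 10, 25, 41, 53, 60
n = 60; position = n/2 = 30.
This falls in the class 9 to under 13: L = 9, F = 25, f = 16, h = 4.
Median ≈ 9 + ((30 − 25) / 16) × 4 = 10.2500

10.25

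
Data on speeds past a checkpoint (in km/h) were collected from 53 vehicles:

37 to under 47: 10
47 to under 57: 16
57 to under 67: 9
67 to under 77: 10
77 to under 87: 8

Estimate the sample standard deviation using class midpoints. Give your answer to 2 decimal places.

13.60

Midpoints: 42, 52, 62, 72, 82
n = 53, Σfm = 3186, mean = 60.1132
Σfm² = 201132
Σf(m − x̄)² = Σfm² − (Σfm)²/n = 201132 − 3186²/53 = 9611.3208
Sample variance = 9611.3208 / 52 = 184.8331
Standard deviation = √184.8331 = 13.5953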